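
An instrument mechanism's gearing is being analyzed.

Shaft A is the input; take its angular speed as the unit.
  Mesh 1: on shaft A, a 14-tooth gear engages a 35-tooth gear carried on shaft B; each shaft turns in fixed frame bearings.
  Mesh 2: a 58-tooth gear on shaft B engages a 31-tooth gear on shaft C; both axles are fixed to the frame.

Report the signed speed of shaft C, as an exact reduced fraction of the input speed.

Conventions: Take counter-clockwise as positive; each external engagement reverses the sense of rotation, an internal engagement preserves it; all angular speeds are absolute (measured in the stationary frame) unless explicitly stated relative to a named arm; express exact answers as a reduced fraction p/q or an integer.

2-mesh fixed-axis compound train (all bearings frame-fixed)
mesh 1 [14T→35T]: |ω|/ω_in = 1×14/35 = 2/5, sense flips to −
mesh 2 [58T→31T]: |ω|/ω_in = (2/5)×58/31 = 116/155, sense flips to +
signed output speed (× input speed) = 116/155

116/155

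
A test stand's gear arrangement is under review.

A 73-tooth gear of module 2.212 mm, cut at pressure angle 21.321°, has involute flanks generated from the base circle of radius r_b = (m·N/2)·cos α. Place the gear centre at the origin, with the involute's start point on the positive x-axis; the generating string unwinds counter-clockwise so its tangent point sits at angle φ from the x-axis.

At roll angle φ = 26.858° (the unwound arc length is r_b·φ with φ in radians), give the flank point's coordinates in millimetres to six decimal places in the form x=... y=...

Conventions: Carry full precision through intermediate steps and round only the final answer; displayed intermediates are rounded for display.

topology: single-mesh involute geometry — m = 2.212, N = 73
pitch radius r_p = m·N/2 = 2.212·73/2 = 80.738000
base radius r_b = r_p·cos α = 80.738000·cos 21.321° = 75.212132
roll angle φ = 26.858° = 0.46876053 rad
x = r_b·(cos φ + φ·sin φ) = 83.027122
y = r_b·(sin φ − φ·cos φ) = 2.526077

x=83.027122 y=2.526077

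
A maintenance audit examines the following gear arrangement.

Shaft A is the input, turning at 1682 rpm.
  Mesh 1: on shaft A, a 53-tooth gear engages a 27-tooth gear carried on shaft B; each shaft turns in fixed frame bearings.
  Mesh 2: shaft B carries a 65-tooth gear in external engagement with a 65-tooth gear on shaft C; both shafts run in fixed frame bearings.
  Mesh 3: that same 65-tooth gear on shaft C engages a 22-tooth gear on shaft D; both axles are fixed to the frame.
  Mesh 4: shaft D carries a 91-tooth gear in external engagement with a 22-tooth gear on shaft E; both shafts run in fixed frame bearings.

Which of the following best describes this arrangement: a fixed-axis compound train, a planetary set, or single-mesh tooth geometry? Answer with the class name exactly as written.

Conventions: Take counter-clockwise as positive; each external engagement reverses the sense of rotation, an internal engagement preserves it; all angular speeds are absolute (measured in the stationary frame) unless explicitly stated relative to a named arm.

topology: fixed-axis compound train — 4 meshes, A→E
classification: fixed-axis compound train

fixed-axis compound train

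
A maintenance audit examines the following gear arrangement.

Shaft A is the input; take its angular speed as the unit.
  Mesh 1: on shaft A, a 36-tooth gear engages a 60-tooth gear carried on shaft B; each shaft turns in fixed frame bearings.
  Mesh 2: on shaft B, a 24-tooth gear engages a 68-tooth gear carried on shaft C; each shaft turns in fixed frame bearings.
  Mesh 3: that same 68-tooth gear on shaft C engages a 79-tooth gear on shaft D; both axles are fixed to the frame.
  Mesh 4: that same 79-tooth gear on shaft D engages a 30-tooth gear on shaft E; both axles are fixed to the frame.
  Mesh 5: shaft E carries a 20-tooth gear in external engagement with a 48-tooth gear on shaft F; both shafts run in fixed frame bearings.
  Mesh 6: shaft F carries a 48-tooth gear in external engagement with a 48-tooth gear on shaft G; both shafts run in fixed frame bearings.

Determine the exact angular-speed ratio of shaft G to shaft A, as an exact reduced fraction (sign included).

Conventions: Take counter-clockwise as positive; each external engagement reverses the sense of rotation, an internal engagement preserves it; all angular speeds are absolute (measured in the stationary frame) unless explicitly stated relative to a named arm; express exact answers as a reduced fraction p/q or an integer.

class = fixed-axis compound train [6 meshes; 6 ratios multiply, 6 sense flips]
mesh 1 [36T→60T]: running ratio 3/5, sense −
mesh 2 [24T→68T]: running ratio 18/85, sense +
mesh 3 [68T→79T]: running ratio 72/395, sense −
mesh 4 [79T→30T]: running ratio 12/25, sense +
mesh 5 [20T→48T]: running ratio 1/5, sense −
mesh 6 [48T→48T]: running ratio 1/5, sense +
ω_out/ω_in = 1/5

1/5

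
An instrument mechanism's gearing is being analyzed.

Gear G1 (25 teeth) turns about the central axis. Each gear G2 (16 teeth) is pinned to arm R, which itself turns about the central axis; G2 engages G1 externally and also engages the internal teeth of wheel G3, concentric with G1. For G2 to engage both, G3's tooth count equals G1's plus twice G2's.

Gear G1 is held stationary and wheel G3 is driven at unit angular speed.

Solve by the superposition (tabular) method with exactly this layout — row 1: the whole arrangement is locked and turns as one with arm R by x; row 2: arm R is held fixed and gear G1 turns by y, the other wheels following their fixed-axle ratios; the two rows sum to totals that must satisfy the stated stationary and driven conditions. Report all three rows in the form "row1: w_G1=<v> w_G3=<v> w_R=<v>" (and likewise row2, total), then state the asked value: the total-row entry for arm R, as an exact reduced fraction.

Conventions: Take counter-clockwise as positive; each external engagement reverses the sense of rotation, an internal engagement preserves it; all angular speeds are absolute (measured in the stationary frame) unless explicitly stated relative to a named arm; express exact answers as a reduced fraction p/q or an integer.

row1: w_G1=57/82 w_G3=57/82 w_R=57/82
row2: w_G1=-57/82 w_G3=25/82 w_R=0
total: w_G1=0 w_G3=1 w_R=57/82
asked value: 57/82

planetary set (25T centre, 16T on arm, 57T internal) — Willis relation
row 1: whole set turns with the arm by x
row 2 (arm held, sun turns y): ω_ring = −(25/57)·y, ω_arm = 0
boundary: total ω_sun = x + y = 0 and total ω_ring = x − (25/57)·y = 1  ⇒  y = -57/82, x = 57/82
row 2 ring = −(25/57)·(-57/82) = 25/82
totals (row 1 + row 2): sun 57/82 + (-57/82) = 0, ring 57/82 + 25/82 = 1, arm 57/82 + 0 = 57/82
asked cell (total, arm) = 57/82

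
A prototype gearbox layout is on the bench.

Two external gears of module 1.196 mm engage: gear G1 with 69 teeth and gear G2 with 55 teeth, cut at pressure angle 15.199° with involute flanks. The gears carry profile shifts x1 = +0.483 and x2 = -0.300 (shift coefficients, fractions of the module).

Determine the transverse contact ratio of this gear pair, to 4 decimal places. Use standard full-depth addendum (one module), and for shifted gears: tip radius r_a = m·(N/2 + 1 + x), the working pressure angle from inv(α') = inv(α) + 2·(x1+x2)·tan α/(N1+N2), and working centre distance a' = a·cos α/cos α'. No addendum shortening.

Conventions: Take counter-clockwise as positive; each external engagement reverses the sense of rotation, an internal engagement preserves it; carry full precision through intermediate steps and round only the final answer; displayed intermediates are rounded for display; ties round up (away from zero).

class = single-mesh tooth geometry [involute pair 69T × 55T, m = 1.196]
base radii: r_b1 = 39.818699, r_b2 = 31.739543
tip radii: r_a1 = 43.035668, r_a2 = 33.727200
inv(α') = inv(15.199°) + 2·(+0.483-0.300)·tan α/(69+55) = 0.00720453  ⇒  α' = 15.79648°
a' = a·cos α / cos α' = 74.1520·cos 15.199°/cos 15.79648° = 74.366721
action lengths: √(r_a1²−r_b1²) = 16.326050, √(r_a2²−r_b2²) = 11.407253
base pitch p_b = π·m·cos α = 3.625917
CR = (16.326050 + 11.407253 − 74.366721·sin 15.79648°)/3.625917 = 2.065440
contact ratio ≈ 2.0654

2.0654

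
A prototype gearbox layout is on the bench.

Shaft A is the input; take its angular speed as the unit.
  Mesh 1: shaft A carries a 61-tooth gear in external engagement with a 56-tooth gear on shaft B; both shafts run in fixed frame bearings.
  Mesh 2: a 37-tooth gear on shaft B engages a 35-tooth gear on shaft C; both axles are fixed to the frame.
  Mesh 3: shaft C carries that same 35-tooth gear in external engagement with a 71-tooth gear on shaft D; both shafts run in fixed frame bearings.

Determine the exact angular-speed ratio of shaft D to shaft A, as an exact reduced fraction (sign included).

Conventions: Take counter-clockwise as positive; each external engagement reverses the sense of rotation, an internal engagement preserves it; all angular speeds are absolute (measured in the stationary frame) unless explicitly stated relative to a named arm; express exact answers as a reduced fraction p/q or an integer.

class = fixed-axis compound train [3 meshes; 3 ratios multiply, 3 sense flips]
mesh 1 [61T→56T]: running ratio 61/56, sense −
mesh 2 [37T→35T]: running ratio 2257/1960, sense +
mesh 3 [35T→71T]: running ratio 2257/3976, sense −
ω_out/ω_in = -2257/3976

-2257/3976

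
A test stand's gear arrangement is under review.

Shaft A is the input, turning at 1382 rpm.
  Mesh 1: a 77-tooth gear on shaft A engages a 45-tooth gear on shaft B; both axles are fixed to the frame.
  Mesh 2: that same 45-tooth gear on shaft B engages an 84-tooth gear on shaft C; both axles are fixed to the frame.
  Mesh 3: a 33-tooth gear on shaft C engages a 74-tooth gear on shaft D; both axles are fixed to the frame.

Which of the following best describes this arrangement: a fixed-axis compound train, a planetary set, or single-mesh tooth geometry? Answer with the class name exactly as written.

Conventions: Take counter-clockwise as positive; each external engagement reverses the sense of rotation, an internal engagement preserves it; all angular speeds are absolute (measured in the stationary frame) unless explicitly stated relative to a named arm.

recognized (4 fixed axles, 3 meshes): fixed-axis compound train
classification: fixed-axis compound train

fixed-axis compound train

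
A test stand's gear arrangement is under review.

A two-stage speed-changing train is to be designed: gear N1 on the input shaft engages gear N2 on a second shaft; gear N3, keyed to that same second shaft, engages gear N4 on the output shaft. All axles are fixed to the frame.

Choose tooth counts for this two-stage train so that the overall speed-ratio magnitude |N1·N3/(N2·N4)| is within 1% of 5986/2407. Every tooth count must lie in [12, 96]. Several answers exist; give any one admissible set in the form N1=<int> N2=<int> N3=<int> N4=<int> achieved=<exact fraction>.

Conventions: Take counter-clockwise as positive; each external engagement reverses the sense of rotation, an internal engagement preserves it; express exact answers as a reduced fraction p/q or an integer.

topology: fixed-axis compound train — 2 stages, target 5986/2407
target = 5986/2407 in lowest terms: an exact hit needs N1·N3 = k·5986 and N2·N4 = k·2407 for one integer k, every count in [12, 96]; additionally prefer no 1:1 stage (N1 ≠ N2, N3 ≠ N4)
k = 1: N1·N3 = 5986 = 73·82, N2·N4 = 2407 = 29·83
achieved = 73·82/(29·83) = 5986/2407; |achieved − target| = 0 ≤ 2993/120350 ✓

N1=73 N2=29 N3=82 N4=83 achieved=5986/2407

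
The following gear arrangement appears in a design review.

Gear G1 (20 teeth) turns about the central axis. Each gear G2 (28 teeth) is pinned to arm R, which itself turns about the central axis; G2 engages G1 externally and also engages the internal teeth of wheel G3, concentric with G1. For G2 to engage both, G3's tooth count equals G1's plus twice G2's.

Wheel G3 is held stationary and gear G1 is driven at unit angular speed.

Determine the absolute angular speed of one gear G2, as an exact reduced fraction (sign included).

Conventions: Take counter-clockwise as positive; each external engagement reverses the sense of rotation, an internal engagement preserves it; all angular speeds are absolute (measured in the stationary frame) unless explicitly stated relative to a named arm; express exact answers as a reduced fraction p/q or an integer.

-5/14

recognized (axles ride arm R): planetary set, 20/28/76 teeth
ring teeth: 20 + 2·28 = 76
20(ω_sun−ω_arm) = −76(ω_ring−ω_arm),  ω_ring = 0, ω_sun = 1
20(1−ω_arm) = −76(0−ω_arm)  ⇒  96·ω_arm = 20  ⇒  ω_arm = 5/24
sun–planet mesh: 20·(1−5/24) = −28·(ω_p−ω_arm)  ⇒  ω_p−ω_arm = -95/168
ω_p = 5/24 − 95/168 = -5/14
exact speed ratio = -5/14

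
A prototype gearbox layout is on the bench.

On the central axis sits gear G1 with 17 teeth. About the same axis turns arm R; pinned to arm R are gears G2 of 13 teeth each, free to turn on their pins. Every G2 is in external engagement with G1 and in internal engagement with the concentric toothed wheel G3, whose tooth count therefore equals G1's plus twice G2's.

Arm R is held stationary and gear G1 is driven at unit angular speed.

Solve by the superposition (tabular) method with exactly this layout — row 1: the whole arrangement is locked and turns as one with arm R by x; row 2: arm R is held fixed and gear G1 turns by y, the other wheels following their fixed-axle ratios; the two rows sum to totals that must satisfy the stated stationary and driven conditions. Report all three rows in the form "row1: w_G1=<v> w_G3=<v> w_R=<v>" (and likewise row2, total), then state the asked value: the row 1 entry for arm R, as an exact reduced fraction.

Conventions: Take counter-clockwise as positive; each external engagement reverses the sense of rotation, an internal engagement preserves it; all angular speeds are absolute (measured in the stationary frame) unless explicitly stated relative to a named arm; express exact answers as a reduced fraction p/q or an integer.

topology: planetary set — G1 17T / G2 13T / G3 43T, arm = carrier (Willis)
superposition row 1 [locked train]: every member turns x
row 2 — arm fixed, fixed-axis ratios: sun y, ring −(17/43)·y, arm 0
boundary: total ω_arm = x = 0 and total ω_sun = x + y = 1  ⇒  y = 1, x = 0
row 2 ring = −(17/43)·1 = -17/43
totals (row 1 + row 2): sun 0 + 1 = 1, ring 0 + (-17/43) = -17/43, arm 0 + 0 = 0
asked cell (row1, arm) = 0

row1: w_G1=0 w_G3=0 w_R=0
row2: w_G1=1 w_G3=-17/43 w_R=0
total: w_G1=1 w_G3=-17/43 w_R=0
asked value: 0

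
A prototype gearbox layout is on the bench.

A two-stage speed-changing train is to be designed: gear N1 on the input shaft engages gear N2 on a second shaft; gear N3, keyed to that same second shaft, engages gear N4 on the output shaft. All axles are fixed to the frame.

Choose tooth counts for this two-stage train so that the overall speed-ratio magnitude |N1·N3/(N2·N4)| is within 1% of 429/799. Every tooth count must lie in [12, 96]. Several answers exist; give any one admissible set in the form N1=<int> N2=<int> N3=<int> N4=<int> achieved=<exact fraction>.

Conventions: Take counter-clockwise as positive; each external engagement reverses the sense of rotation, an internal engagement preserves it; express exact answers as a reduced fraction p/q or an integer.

N1=13 N2=17 N3=33 N4=47 achieved=429/799

2-stage fixed-axis compound train for ratio 429/799
target = 429/799 in lowest terms: an exact hit needs N1·N3 = k·429 and N2·N4 = k·799 for one integer k, every count in [12, 96]; additionally prefer no 1:1 stage (N1 ≠ N2, N3 ≠ N4)
k = 1: N1·N3 = 429 = 13·33, N2·N4 = 799 = 17·47
achieved = 13·33/(17·47) = 429/799; |achieved − target| = 0 ≤ 429/79900 ✓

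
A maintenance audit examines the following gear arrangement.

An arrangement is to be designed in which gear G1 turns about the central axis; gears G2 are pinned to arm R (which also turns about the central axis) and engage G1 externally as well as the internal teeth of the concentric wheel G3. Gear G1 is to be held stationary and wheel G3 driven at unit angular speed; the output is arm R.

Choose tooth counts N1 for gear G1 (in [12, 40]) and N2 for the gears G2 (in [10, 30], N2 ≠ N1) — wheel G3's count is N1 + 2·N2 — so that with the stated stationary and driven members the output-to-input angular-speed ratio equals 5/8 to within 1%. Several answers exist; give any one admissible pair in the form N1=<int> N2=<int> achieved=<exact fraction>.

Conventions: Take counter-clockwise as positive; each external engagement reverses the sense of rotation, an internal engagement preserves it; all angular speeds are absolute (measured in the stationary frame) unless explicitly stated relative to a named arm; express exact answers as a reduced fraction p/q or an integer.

design class (target 5/8): planetary set
Willis with ω_sun = 0: ω_arm/ω_ring = N3/(N1+N3); set equal to 5/8  ⇒  N3/N1 = (5/8)/(1 − 5/8) = 5/3
N3 = N1 + 2·N2  ⇒  N2/N1 = (N3/N1 − 1)/2 = (5/3 − 1)/2 = 1/3
smallest multiple with N1 ≥ 12 and N2 ≥ 10: k = 10  ⇒  N1 = 10·3 = 30, N2 = 10·1 = 10 (N1 ≤ 40, N2 ≤ 30, N2 ≠ N1 ✓), N3 = 30 + 2·10 = 50
check: N3/(N1+N3) with N1 = 30, N3 = 50 gives 5/8; |achieved − target| = 0 ≤ 1/160 ✓

N1=30 N2=10 achieved=5/8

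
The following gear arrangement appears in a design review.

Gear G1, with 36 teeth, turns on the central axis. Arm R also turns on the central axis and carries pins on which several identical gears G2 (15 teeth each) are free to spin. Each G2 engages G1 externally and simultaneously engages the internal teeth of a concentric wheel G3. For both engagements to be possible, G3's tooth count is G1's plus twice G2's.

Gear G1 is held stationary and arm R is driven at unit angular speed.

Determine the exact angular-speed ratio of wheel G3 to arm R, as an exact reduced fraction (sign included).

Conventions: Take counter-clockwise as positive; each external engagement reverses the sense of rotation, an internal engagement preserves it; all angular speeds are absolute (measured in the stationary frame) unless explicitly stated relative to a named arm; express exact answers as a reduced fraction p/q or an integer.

class = planetary set [G3 = 36+2·15 = 66; Willis about the carrier]
ring teeth: 36 + 2·15 = 66
36(ω_sun−ω_arm) = −66(ω_ring−ω_arm),  ω_sun = 0, ω_arm = 1
ω_ring = 1 − (36/66)(0−1) = 17/11
ω_out/ω_in = 17/11

17/11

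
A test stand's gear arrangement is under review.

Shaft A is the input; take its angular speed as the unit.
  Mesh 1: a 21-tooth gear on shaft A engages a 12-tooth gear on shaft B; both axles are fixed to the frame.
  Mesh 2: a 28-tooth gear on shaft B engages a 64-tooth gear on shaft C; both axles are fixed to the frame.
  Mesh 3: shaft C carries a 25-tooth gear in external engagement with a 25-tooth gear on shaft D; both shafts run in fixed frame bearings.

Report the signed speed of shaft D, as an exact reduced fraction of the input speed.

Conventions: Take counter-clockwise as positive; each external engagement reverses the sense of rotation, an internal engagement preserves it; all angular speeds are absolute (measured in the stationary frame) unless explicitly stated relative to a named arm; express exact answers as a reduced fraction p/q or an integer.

3-mesh fixed-axis compound train (all bearings frame-fixed)
mesh 1 [21T→12T]: |ω|/ω_in = 1×21/12 = 7/4, sense flips to −
mesh 2 [28T→64T]: |ω|/ω_in = (7/4)×28/64 = 49/64, sense flips to +
mesh 3 [25T→25T]: |ω|/ω_in = (49/64)×25/25 = 49/64, sense flips to −
signed output speed (× input speed) = -49/64

-49/64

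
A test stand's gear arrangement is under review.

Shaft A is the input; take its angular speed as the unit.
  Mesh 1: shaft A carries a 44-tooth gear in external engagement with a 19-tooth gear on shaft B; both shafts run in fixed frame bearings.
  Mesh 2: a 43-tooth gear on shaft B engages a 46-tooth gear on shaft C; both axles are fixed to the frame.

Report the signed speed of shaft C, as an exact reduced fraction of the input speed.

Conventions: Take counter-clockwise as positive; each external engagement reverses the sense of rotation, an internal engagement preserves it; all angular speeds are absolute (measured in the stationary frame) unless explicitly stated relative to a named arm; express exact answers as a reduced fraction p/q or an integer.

946/437

2-mesh fixed-axis compound train (all bearings frame-fixed)
mesh 1 [44T→19T]: |ω|/ω_in = 1×44/19 = 44/19, sense flips to −
mesh 2 [43T→46T]: |ω|/ω_in = (44/19)×43/46 = 946/437, sense flips to +
signed output speed (× input speed) = 946/437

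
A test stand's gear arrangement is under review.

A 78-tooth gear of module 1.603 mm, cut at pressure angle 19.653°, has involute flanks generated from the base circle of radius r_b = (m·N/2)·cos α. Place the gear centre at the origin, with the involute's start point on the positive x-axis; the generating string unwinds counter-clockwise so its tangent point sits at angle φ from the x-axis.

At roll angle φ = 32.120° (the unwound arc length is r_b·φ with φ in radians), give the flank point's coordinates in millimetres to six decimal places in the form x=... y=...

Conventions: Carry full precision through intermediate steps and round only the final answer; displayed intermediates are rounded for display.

x=67.412321 y=3.350111

single-mesh involute tooth geometry (78T wheel at module 1.603)
pitch radius r_p = m·N/2 = 1.603·78/2 = 62.517000
base radius r_b = r_p·cos α = 62.517000·cos 19.653° = 58.875181
roll angle φ = 32.120° = 0.56059976 rad
x = r_b·(cos φ + φ·sin φ) = 67.412321
y = r_b·(sin φ − φ·cos φ) = 3.350111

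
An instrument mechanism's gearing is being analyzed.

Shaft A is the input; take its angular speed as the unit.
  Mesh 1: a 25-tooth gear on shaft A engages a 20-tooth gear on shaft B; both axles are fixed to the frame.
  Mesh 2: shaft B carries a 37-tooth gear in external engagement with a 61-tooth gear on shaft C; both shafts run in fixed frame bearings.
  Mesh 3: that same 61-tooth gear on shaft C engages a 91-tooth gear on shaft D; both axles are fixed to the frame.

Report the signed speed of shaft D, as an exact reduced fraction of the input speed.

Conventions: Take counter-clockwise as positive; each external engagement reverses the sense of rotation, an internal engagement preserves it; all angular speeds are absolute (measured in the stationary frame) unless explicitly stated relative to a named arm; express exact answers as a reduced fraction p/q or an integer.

-185/364

3-mesh fixed-axis compound train (all bearings frame-fixed)
mesh 1 [25T→20T]: |ω|/ω_in = 1×25/20 = 5/4, sense flips to −
mesh 2 [37T→61T]: |ω|/ω_in = (5/4)×37/61 = 185/244, sense flips to +
mesh 3 [61T→91T]: |ω|/ω_in = (185/244)×61/91 = 185/364, sense flips to −
signed output speed (× input speed) = -185/364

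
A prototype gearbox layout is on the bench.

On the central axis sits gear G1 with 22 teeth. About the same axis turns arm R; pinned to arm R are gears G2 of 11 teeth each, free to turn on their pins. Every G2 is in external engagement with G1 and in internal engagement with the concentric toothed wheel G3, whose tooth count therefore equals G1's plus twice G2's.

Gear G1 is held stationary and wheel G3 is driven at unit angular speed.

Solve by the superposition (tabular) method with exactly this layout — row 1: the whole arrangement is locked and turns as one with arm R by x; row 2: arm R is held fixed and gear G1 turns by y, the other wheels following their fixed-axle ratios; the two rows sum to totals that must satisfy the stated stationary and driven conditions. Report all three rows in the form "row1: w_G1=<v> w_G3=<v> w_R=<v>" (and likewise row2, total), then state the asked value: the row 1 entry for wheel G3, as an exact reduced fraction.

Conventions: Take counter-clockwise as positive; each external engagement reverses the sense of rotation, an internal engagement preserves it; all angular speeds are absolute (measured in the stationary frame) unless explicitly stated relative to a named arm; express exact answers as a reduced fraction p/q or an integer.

row1: w_G1=2/3 w_G3=2/3 w_R=2/3
row2: w_G1=-2/3 w_G3=1/3 w_R=0
total: w_G1=0 w_G3=1 w_R=2/3
asked value: 2/3

recognized (axles ride arm R): planetary set, 22/11/44 teeth
row 1 (train locked, turned with arm): all members turn x
superposition row 2 [arm held]: sun y, ring −(22/44)·y, arm 0
boundary: total ω_sun = x + y = 0 and total ω_ring = x − (22/44)·y = 1  ⇒  y = -2/3, x = 2/3
row 2 ring = −(22/44)·(-2/3) = 1/3
totals (row 1 + row 2): sun 2/3 + (-2/3) = 0, ring 2/3 + 1/3 = 1, arm 2/3 + 0 = 2/3
asked cell (row1, ring) = 2/3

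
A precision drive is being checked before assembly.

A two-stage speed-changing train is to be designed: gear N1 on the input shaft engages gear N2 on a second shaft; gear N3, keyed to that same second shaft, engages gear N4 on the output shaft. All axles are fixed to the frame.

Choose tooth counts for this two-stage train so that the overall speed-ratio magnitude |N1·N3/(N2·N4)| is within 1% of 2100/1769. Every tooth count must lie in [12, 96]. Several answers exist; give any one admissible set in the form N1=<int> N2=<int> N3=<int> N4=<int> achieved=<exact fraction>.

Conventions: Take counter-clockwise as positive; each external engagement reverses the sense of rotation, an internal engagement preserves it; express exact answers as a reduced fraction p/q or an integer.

N1=25 N2=29 N3=84 N4=61 achieved=2100/1769

2-stage fixed-axis compound train for ratio 2100/1769
target = 2100/1769 in lowest terms: an exact hit needs N1·N3 = k·2100 and N2·N4 = k·1769 for one integer k, every count in [12, 96]; additionally prefer no 1:1 stage (N1 ≠ N2, N3 ≠ N4)
k = 1: N1·N3 = 2100 = 25·84, N2·N4 = 1769 = 29·61
achieved = 25·84/(29·61) = 2100/1769; |achieved − target| = 0 ≤ 21/1769 ✓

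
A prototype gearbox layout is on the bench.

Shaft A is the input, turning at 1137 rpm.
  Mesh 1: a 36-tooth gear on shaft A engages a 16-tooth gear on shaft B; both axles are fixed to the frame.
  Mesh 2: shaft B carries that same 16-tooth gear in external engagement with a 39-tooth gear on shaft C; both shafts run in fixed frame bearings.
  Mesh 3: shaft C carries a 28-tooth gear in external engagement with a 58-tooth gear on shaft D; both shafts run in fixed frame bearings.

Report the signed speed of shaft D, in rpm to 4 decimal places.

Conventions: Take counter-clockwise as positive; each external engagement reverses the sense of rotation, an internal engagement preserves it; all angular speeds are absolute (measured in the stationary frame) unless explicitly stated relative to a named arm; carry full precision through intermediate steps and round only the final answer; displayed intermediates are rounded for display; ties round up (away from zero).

recognized (4 fixed axles, 3 meshes): fixed-axis compound train
mesh 1 [36T→16T]: ω = 1137.0000×36/16 = 2558.2500 rpm, sense flips to −
mesh 2 [16T→39T]: ω = 2558.2500×16/39 = 1049.5385 rpm, sense flips to +
mesh 3 [28T→58T]: ω = 1049.5385×28/58 = 506.6737 rpm, sense flips to −
signed output speed = -506.6737 rpm

-506.6737 rpm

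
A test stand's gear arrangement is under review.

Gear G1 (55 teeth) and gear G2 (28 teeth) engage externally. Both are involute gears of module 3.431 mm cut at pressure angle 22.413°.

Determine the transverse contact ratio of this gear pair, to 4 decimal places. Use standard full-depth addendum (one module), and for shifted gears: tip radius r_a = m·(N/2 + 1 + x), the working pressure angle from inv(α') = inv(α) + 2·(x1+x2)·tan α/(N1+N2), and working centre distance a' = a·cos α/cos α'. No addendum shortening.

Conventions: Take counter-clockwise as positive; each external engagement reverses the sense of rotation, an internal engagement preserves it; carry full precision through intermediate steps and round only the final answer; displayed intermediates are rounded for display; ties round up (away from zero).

topology: single-mesh involute geometry — m = 3.431, 55T/28T pair
base radii: r_b1 = 87.225069, r_b2 = 44.405490
tip radii: r_a1 = 97.783500, r_a2 = 51.465000
no profile shift: α' = α, a' = a
action lengths: √(r_a1²−r_b1²) = 44.197286, √(r_a2²−r_b2²) = 26.015355
base pitch p_b = π·m·cos α = 9.964569
CR = (44.197286 + 26.015355 − 142.386500·sin 22.41300°)/9.964569 = 1.598012
contact ratio ≈ 1.5980

1.5980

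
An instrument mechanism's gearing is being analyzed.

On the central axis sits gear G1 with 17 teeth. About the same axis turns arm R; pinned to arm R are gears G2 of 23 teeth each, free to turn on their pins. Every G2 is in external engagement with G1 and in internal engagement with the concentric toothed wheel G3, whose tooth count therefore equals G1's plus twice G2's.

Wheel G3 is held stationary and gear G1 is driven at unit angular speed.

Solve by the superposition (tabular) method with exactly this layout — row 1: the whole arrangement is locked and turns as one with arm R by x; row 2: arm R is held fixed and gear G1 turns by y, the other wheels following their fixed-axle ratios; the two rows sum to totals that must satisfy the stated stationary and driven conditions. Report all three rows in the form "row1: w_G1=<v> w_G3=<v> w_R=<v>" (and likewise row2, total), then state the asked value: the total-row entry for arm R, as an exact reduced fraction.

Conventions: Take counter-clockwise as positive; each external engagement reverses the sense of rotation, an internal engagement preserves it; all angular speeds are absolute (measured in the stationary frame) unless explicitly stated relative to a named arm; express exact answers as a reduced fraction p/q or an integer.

topology: planetary set — G1 17T / G2 23T / G3 63T, arm = carrier (Willis)
row 1 — lock + rotate with arm: ω_sun = ω_ring = ω_arm = x
row 2 (arm held, sun turns y): ω_ring = −(17/63)·y, ω_arm = 0
boundary: total ω_ring = x − (17/63)·y = 0 and total ω_sun = x + y = 1  ⇒  y = 63/80, x = 17/80
row 2 ring = −(17/63)·63/80 = -17/80
totals (row 1 + row 2): sun 17/80 + 63/80 = 1, ring 17/80 + (-17/80) = 0, arm 17/80 + 0 = 17/80
asked cell (total, arm) = 17/80

row1: w_G1=17/80 w_G3=17/80 w_R=17/80
row2: w_G1=63/80 w_G3=-17/80 w_R=0
total: w_G1=1 w_G3=0 w_R=17/80
asked value: 17/80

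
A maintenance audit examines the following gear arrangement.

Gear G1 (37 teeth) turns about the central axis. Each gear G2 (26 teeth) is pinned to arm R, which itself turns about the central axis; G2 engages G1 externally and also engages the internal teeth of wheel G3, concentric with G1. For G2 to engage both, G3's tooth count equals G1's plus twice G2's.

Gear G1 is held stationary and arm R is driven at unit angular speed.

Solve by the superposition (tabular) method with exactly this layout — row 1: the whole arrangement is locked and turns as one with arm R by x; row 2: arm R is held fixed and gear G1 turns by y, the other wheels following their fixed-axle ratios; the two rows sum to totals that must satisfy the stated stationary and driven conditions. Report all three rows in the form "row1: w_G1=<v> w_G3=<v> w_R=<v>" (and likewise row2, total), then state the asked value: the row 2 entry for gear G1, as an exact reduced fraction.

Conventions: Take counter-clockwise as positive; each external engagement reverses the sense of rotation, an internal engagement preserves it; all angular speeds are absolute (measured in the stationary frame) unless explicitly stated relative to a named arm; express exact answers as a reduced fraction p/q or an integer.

row1: w_G1=1 w_G3=1 w_R=1
row2: w_G1=-1 w_G3=37/89 w_R=0
total: w_G1=0 w_G3=126/89 w_R=1
asked value: -1

recognized (axles ride arm R): planetary set, 37/26/89 teeth
row 1: whole set turns with the arm by x
superposition row 2 [arm held]: sun y, ring −(37/89)·y, arm 0
boundary: total ω_sun = x + y = 0 and total ω_arm = x = 1  ⇒  y = -1, x = 1
row 2 ring = −(37/89)·(-1) = 37/89
totals (row 1 + row 2): sun 1 + (-1) = 0, ring 1 + 37/89 = 126/89, arm 1 + 0 = 1
asked cell (row2, sun) = -1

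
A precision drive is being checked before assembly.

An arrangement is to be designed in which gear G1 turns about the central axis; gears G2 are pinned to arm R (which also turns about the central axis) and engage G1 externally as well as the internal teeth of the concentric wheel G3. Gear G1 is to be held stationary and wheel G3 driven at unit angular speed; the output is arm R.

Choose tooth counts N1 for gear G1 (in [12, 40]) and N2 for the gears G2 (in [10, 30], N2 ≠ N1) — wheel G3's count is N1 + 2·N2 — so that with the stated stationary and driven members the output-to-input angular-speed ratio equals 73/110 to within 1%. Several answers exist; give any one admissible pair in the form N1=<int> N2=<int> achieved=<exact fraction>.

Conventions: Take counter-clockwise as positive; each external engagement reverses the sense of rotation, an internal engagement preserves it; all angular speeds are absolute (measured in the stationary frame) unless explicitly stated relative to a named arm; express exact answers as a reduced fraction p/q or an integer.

design class (target 73/110): planetary set
Willis with ω_sun = 0: ω_arm/ω_ring = N3/(N1+N3); set equal to 73/110  ⇒  N3/N1 = (73/110)/(1 − 73/110) = 73/37
N3 = N1 + 2·N2  ⇒  N2/N1 = (N3/N1 − 1)/2 = (73/37 − 1)/2 = 18/37
smallest multiple with N1 ≥ 12 and N2 ≥ 10: k = 1  ⇒  N1 = 1·37 = 37, N2 = 1·18 = 18 (N1 ≤ 40, N2 ≤ 30, N2 ≠ N1 ✓), N3 = 37 + 2·18 = 73
check: N3/(N1+N3) with N1 = 37, N3 = 73 gives 73/110; |achieved − target| = 0 ≤ 73/11000 ✓

N1=37 N2=18 achieved=73/110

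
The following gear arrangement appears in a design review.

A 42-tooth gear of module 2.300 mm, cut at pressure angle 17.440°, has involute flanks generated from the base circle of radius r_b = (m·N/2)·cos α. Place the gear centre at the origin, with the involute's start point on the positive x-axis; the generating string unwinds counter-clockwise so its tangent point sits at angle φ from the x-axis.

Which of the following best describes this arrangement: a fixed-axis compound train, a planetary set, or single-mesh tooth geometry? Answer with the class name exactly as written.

single-mesh involute tooth geometry (42T wheel at module 2.300)
classification: single-mesh tooth geometry

single-mesh tooth geometry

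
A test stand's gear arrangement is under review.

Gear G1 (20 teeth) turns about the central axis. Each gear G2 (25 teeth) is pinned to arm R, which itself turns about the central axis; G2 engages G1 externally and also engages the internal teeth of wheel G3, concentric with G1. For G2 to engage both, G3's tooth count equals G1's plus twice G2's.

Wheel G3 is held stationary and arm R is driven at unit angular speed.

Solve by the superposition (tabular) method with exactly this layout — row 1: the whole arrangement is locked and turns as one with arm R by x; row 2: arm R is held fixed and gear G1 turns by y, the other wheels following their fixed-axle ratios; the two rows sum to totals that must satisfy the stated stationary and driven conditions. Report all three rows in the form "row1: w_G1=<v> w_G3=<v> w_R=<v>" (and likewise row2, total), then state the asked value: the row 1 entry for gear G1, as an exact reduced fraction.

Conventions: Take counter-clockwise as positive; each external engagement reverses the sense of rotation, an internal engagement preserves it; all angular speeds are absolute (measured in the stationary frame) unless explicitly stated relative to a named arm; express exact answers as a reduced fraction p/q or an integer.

topology: planetary set — G1 20T / G2 25T / G3 70T, arm = carrier (Willis)
row 1 (train locked, turned with arm): all members turn x
superposition row 2 [arm held]: sun y, ring −(20/70)·y, arm 0
boundary: total ω_ring = x − (20/70)·y = 0 and total ω_arm = x = 1  ⇒  y = 7/2, x = 1
row 2 ring = −(20/70)·7/2 = -1
totals (row 1 + row 2): sun 1 + 7/2 = 9/2, ring 1 + (-1) = 0, arm 1 + 0 = 1
asked cell (row1, sun) = 1

row1: w_G1=1 w_G3=1 w_R=1
row2: w_G1=7/2 w_G3=-1 w_R=0
total: w_G1=9/2 w_G3=0 w_R=1
asked value: 1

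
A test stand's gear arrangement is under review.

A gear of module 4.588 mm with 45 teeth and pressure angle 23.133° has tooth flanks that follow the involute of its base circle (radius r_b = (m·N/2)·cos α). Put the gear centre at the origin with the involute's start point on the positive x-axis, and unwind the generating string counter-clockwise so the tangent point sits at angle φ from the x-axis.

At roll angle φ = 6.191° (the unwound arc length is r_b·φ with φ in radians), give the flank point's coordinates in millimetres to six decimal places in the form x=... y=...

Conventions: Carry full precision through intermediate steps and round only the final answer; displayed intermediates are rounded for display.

x=95.482392 y=0.039874

class = single-mesh tooth geometry [base-circle involute, m = 4.588, 45T]
pitch radius r_p = m·N/2 = 4.588·45/2 = 103.230000
base radius r_b = r_p·cos α = 103.230000·cos 23.133° = 94.929831
roll angle φ = 6.191° = 0.10805333 rad
x = r_b·(cos φ + φ·sin φ) = 95.482392
y = r_b·(sin φ − φ·cos φ) = 0.039874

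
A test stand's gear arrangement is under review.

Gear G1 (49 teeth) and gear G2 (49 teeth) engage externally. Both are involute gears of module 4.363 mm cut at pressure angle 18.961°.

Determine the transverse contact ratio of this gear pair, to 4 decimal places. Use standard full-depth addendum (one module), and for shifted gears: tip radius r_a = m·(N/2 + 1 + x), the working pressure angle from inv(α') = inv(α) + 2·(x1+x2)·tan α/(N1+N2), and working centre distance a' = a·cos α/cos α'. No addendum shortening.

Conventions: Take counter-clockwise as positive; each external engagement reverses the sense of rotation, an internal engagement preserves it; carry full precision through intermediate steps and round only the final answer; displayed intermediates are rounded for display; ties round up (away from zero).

recognized (one external pair, fixed centres): single-mesh tooth geometry, m = 4.363, N1 = 49, N2 = 49
base radii: r_b1 = 101.093455, r_b2 = 101.093455
tip radii: r_a1 = 111.256500, r_a2 = 111.256500
no profile shift: α' = α, a' = a
action lengths: √(r_a1²−r_b1²) = 46.455594, √(r_a2²−r_b2²) = 46.455594
base pitch p_b = π·m·cos α = 12.963039
CR = (46.455594 + 46.455594 − 213.787000·sin 18.96100°)/12.963039 = 1.808724
contact ratio ≈ 1.8087

1.8087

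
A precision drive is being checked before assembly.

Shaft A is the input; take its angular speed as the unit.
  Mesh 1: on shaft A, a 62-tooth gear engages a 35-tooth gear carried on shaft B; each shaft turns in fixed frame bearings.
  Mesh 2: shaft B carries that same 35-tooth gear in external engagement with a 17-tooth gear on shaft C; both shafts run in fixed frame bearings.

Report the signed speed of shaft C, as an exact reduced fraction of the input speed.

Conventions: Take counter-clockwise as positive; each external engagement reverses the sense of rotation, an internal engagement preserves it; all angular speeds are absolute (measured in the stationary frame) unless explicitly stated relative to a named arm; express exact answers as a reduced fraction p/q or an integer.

2-mesh fixed-axis compound train (all bearings frame-fixed)
mesh 1 [62T→35T]: |ω|/ω_in = 1×62/35 = 62/35, sense flips to −
mesh 2 [35T→17T]: |ω|/ω_in = (62/35)×35/17 = 62/17, sense flips to +
signed output speed (× input speed) = 62/17

62/17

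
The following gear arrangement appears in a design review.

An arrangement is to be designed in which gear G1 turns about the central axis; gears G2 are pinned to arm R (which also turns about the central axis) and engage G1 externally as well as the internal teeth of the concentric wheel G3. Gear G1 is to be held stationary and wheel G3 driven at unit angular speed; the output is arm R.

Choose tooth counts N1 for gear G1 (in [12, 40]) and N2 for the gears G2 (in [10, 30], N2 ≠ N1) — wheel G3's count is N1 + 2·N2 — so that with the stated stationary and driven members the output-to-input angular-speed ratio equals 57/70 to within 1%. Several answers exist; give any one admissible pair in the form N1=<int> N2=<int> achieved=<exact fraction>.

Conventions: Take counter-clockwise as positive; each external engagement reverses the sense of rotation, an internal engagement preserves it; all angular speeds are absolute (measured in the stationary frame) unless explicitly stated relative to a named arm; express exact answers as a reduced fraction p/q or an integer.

N1=13 N2=22 achieved=57/70

planetary set to be sized for 57/70 (Willis relation)
Willis with ω_sun = 0: ω_arm/ω_ring = N3/(N1+N3); set equal to 57/70  ⇒  N3/N1 = (57/70)/(1 − 57/70) = 57/13
N3 = N1 + 2·N2  ⇒  N2/N1 = (N3/N1 − 1)/2 = (57/13 − 1)/2 = 22/13
smallest multiple with N1 ≥ 12 and N2 ≥ 10: k = 1  ⇒  N1 = 1·13 = 13, N2 = 1·22 = 22 (N1 ≤ 40, N2 ≤ 30, N2 ≠ N1 ✓), N3 = 13 + 2·22 = 57
check: N3/(N1+N3) with N1 = 13, N3 = 57 gives 57/70; |achieved − target| = 0 ≤ 57/7000 ✓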